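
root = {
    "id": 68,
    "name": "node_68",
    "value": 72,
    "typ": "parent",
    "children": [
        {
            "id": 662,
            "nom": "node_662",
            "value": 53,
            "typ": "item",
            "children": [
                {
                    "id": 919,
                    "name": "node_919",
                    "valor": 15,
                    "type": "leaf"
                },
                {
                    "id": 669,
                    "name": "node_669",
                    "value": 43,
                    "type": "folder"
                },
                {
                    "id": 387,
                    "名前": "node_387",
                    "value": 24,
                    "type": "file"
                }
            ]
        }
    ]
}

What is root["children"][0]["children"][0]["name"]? "node_919"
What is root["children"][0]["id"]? 662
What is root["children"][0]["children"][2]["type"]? "file"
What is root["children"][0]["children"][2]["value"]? 24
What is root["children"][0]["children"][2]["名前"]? "node_387"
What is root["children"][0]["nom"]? "node_662"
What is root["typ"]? "parent"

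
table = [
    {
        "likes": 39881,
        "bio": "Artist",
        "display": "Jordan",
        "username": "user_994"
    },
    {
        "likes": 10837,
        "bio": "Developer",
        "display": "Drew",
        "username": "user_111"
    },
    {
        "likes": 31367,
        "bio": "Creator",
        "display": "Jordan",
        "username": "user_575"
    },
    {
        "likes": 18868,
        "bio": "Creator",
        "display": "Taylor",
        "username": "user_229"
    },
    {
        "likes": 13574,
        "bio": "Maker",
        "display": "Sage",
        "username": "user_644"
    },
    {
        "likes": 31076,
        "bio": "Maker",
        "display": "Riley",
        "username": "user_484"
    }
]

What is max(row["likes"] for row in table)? 39881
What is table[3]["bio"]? "Creator"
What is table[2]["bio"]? "Creator"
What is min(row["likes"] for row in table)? 10837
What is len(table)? 6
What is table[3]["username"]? "user_229"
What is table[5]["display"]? "Riley"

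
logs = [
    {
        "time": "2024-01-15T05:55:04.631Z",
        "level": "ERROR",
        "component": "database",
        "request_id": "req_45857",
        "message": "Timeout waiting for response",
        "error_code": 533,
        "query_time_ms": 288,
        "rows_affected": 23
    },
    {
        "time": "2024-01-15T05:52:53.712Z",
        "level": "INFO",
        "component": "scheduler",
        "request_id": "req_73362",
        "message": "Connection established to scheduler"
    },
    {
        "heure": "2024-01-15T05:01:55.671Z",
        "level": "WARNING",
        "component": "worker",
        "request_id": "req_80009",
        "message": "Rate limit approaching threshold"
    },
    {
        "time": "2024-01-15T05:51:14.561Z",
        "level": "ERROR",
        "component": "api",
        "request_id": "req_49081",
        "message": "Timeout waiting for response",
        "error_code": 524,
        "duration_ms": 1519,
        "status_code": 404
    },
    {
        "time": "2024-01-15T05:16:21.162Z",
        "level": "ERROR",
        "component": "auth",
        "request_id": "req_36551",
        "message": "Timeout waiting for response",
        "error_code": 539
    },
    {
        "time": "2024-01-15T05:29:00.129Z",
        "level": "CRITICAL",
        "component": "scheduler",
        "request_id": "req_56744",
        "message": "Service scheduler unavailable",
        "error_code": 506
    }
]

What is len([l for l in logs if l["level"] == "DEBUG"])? 0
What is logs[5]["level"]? "CRITICAL"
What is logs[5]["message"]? "Service scheduler unavailable"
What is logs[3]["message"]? "Timeout waiting for response"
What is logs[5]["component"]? "scheduler"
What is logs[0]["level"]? "ERROR"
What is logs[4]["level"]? "ERROR"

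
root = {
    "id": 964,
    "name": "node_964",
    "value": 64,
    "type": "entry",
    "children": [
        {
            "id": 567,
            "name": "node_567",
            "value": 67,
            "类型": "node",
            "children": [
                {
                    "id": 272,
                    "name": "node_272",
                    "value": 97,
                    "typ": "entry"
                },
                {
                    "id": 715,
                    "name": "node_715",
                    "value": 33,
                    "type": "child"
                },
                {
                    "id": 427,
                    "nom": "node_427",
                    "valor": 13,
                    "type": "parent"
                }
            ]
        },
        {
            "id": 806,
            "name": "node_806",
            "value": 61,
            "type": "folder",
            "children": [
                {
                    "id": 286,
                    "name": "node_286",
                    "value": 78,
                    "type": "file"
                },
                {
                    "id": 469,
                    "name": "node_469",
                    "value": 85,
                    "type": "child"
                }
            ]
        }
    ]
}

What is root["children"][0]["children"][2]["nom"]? "node_427"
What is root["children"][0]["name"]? "node_567"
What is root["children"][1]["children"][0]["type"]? "file"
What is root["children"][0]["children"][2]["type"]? "parent"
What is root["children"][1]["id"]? 806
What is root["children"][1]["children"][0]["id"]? 286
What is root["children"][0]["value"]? 67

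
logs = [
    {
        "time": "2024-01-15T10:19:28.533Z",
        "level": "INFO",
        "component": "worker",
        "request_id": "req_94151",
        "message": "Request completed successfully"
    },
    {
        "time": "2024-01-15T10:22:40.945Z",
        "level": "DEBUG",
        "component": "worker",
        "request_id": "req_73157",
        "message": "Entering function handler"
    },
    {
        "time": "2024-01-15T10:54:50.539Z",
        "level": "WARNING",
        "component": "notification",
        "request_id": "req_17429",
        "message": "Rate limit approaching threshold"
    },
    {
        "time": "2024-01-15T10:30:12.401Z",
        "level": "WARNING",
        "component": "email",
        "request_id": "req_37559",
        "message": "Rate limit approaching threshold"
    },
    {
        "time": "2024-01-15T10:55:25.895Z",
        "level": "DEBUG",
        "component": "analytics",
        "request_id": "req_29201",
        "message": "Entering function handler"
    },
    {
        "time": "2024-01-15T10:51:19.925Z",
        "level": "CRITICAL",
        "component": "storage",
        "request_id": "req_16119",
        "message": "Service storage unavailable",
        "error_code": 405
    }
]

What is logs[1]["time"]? "2024-01-15T10:22:40.945Z"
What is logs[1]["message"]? "Entering function handler"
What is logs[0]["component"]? "worker"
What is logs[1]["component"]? "worker"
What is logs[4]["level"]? "DEBUG"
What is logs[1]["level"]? "DEBUG"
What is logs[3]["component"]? "email"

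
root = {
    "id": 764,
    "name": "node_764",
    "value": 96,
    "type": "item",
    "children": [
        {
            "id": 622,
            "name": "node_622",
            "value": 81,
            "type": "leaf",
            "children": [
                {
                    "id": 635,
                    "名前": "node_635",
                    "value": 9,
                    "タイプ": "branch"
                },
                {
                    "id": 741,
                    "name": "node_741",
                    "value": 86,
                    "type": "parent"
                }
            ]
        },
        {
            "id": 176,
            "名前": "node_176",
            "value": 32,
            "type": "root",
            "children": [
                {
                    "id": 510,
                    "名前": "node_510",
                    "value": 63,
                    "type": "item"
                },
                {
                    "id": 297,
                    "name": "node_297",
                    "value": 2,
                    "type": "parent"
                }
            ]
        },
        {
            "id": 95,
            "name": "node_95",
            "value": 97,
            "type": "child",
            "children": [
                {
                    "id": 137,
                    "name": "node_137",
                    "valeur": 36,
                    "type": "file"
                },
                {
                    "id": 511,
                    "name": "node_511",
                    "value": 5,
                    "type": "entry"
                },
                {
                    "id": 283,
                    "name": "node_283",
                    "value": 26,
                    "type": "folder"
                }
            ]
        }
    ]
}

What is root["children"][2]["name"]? "node_95"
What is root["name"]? "node_764"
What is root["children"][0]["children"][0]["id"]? 635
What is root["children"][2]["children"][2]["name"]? "node_283"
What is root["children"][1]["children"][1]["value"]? 2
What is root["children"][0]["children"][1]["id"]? 741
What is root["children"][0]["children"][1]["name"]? "node_741"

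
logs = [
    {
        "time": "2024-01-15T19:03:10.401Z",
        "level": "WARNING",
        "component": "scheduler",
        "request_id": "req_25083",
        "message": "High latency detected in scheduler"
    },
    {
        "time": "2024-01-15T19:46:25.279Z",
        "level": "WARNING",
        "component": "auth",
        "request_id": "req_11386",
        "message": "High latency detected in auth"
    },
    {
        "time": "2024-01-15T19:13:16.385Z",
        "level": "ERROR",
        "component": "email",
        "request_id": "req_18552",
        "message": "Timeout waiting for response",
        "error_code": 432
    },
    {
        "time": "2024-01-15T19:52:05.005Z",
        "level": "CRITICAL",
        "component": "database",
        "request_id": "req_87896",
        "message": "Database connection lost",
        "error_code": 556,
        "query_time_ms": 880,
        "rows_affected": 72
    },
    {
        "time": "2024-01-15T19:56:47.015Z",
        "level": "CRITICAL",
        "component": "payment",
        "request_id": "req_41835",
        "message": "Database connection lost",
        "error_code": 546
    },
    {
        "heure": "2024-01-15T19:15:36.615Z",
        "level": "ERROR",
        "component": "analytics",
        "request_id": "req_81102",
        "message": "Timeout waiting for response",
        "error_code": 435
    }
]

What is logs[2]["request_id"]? "req_18552"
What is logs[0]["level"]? "WARNING"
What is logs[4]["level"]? "CRITICAL"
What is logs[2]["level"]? "ERROR"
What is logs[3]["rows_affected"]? 72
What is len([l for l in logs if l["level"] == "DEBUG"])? 0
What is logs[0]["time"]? "2024-01-15T19:03:10.401Z"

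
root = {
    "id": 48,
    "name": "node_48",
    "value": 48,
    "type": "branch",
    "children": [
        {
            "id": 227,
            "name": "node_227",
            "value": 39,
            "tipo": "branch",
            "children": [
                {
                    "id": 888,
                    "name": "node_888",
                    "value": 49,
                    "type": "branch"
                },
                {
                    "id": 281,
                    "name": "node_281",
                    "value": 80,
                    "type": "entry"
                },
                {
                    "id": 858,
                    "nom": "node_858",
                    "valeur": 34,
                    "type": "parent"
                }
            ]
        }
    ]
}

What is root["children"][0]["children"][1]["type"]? "entry"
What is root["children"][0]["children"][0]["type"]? "branch"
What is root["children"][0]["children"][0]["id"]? 888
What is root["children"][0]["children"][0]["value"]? 49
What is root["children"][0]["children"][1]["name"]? "node_281"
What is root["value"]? 48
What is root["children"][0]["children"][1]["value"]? 80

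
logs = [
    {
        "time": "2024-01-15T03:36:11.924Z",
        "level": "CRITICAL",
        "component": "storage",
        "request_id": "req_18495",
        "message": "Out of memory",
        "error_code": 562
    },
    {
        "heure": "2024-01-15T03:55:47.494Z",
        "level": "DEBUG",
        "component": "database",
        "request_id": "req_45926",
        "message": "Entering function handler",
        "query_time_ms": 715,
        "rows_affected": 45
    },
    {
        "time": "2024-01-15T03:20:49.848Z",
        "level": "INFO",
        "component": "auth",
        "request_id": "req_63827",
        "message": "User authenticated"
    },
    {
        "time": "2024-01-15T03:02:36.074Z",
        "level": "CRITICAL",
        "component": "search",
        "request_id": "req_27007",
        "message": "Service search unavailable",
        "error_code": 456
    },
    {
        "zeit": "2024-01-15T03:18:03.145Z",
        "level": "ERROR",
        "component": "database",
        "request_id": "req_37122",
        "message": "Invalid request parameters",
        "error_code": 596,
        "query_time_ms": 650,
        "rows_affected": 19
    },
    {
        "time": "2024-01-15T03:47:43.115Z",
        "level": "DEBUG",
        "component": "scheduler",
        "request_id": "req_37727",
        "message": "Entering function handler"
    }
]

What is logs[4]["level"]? "ERROR"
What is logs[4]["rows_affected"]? 19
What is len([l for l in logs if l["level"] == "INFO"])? 1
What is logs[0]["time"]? "2024-01-15T03:36:11.924Z"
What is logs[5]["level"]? "DEBUG"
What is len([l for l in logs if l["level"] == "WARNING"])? 0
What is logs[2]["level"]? "INFO"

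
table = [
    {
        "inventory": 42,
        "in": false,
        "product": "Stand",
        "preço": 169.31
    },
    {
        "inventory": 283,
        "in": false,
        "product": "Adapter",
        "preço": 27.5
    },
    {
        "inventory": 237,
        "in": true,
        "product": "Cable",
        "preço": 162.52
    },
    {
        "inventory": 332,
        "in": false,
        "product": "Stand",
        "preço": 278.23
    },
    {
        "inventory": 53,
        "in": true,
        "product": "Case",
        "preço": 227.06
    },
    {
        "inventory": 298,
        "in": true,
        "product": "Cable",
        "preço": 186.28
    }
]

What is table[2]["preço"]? 162.52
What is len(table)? 6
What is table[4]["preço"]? 227.06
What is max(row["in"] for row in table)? True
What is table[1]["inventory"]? 283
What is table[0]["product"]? "Stand"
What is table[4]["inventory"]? 53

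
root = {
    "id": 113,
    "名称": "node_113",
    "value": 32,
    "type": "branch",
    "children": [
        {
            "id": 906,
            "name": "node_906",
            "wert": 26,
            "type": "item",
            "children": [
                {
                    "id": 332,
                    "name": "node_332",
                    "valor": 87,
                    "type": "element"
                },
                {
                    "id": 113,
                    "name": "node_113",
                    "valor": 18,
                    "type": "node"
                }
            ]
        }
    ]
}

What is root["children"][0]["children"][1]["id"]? 113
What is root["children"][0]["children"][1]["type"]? "node"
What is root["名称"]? "node_113"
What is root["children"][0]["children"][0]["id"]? 332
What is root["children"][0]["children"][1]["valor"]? 18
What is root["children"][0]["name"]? "node_906"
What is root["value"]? 32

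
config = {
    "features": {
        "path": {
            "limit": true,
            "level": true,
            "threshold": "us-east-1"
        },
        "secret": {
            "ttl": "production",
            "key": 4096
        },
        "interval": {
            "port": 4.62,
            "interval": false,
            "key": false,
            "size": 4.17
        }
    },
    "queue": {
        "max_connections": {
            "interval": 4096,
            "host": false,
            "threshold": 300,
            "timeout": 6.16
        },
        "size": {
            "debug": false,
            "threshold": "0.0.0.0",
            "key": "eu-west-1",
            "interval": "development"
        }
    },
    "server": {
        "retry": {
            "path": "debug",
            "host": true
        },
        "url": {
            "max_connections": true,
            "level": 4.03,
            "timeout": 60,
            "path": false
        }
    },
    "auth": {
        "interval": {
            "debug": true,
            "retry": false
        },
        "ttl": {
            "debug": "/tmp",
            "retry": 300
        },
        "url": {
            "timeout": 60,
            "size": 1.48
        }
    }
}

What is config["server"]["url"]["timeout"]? 60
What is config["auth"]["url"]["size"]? 1.48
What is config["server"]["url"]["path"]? False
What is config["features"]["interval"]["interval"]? False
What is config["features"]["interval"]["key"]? False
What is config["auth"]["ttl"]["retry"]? 300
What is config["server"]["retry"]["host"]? True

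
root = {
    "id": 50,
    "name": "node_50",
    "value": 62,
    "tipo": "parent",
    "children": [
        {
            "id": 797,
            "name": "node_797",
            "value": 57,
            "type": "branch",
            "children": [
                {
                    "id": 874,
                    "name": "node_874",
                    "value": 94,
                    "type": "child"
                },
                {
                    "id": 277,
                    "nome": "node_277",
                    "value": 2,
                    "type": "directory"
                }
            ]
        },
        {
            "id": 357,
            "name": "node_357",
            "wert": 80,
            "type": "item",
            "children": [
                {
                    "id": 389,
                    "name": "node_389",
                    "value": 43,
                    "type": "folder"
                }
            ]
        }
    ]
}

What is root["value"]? 62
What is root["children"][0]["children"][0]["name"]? "node_874"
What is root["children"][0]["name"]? "node_797"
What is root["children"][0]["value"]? 57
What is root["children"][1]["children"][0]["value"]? 43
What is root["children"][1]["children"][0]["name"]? "node_389"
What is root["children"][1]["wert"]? 80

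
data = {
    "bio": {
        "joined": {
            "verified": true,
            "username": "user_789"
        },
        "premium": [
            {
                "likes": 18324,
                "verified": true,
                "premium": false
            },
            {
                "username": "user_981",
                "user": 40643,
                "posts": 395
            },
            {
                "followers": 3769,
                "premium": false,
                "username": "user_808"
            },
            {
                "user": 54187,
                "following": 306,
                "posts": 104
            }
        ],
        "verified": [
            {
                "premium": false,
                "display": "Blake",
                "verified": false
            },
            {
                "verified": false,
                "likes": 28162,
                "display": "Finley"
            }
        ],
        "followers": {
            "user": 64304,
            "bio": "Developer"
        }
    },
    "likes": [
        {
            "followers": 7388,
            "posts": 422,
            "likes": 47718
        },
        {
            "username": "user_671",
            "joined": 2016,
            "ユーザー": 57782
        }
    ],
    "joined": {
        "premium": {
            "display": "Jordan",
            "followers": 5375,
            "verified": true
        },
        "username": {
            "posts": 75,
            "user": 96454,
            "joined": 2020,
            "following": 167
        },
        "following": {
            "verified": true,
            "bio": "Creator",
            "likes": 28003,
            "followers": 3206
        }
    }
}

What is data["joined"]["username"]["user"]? 96454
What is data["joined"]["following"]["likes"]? 28003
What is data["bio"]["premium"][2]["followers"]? 3769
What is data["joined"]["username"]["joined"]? 2020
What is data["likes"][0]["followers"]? 7388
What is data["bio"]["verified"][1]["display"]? "Finley"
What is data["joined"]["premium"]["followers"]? 5375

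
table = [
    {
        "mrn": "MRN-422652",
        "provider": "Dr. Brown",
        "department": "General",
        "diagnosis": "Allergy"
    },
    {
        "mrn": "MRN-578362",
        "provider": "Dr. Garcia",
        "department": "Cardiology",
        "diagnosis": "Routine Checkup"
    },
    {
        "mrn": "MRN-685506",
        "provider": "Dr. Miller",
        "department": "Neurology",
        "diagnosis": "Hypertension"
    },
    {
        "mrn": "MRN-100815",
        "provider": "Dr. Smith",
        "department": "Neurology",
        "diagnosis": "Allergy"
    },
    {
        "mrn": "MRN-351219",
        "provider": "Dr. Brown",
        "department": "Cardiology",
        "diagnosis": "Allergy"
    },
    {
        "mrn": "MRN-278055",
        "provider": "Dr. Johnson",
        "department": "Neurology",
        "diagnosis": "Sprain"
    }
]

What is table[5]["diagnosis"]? "Sprain"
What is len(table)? 6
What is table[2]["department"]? "Neurology"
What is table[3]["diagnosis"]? "Allergy"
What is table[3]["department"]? "Neurology"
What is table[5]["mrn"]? "MRN-278055"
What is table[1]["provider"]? "Dr. Garcia"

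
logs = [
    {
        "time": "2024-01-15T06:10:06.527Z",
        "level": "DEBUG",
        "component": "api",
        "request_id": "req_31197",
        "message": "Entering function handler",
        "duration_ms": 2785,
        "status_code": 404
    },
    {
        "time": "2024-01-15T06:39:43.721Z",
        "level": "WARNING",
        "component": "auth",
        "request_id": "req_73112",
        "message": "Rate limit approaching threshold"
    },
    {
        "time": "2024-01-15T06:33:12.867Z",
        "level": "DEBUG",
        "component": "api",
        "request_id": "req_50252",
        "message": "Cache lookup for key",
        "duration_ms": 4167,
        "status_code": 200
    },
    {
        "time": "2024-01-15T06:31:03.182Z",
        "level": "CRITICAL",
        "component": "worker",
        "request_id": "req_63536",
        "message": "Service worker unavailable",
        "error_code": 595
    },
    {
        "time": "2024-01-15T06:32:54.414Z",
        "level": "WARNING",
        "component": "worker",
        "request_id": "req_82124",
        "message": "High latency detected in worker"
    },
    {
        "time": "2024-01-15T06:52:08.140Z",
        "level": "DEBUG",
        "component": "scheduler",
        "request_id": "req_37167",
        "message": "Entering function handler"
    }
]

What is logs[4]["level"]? "WARNING"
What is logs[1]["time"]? "2024-01-15T06:39:43.721Z"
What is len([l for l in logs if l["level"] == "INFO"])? 0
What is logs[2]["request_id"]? "req_50252"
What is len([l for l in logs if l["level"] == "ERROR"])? 0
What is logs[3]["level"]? "CRITICAL"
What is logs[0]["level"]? "DEBUG"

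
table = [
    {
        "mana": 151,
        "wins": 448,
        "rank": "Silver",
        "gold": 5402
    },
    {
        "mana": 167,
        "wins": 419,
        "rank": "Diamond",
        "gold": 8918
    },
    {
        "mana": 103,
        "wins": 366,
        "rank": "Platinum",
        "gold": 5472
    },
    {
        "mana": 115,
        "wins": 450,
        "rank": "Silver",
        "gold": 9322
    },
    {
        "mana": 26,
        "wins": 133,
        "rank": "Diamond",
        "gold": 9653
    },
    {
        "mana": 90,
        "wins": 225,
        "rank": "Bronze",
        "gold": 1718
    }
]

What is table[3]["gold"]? 9322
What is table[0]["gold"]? 5402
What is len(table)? 6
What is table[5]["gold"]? 1718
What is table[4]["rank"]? "Diamond"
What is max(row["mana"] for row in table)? 167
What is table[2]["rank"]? "Platinum"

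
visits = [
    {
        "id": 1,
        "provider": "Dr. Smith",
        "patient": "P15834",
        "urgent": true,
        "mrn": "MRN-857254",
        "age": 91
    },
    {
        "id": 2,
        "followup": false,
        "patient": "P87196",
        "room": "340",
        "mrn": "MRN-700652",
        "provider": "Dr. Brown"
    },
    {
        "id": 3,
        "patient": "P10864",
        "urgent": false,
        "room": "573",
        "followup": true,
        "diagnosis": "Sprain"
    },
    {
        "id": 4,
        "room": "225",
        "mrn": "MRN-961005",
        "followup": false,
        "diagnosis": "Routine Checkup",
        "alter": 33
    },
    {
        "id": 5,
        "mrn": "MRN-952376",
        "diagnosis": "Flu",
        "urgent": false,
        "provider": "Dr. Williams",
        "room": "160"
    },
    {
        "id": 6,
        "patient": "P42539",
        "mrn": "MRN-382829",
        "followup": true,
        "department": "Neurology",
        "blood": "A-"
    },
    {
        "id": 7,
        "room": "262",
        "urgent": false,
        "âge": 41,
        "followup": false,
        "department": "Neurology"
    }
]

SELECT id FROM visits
[1, 2, 3, 4, 5, 6, 7]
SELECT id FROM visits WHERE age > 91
[]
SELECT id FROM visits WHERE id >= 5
[5, 6, 7]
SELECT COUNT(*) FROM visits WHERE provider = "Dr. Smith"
1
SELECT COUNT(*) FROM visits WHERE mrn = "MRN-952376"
1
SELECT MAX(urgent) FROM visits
True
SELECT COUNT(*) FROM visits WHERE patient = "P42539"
1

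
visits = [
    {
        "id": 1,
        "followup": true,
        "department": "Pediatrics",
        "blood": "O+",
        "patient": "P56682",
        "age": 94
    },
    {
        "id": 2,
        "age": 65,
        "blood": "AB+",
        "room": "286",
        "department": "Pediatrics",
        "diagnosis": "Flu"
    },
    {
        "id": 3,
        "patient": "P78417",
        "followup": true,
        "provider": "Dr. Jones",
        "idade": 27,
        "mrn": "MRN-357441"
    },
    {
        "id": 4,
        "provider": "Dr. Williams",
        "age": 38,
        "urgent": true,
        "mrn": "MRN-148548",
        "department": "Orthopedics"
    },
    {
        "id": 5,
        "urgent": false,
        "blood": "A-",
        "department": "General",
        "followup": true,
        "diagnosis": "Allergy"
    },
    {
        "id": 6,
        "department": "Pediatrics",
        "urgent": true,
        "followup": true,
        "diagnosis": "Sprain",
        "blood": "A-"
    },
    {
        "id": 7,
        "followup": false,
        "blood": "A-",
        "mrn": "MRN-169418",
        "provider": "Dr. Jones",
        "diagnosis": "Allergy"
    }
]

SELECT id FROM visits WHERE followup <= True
[1, 3, 5, 6, 7]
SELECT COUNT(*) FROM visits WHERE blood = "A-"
3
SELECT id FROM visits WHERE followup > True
[]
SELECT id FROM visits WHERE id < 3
[1, 2]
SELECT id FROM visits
[1, 2, 3, 4, 5, 6, 7]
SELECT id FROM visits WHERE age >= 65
[1, 2]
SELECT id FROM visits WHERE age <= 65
[2, 4]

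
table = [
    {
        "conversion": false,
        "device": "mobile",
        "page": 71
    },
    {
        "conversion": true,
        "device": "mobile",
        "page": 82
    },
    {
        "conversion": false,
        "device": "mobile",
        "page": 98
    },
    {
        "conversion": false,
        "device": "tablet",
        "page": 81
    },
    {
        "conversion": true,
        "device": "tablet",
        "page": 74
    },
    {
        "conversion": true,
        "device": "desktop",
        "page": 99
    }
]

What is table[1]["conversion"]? True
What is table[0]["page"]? 71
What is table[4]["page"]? 74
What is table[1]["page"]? 82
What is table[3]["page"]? 81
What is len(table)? 6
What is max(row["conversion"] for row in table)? True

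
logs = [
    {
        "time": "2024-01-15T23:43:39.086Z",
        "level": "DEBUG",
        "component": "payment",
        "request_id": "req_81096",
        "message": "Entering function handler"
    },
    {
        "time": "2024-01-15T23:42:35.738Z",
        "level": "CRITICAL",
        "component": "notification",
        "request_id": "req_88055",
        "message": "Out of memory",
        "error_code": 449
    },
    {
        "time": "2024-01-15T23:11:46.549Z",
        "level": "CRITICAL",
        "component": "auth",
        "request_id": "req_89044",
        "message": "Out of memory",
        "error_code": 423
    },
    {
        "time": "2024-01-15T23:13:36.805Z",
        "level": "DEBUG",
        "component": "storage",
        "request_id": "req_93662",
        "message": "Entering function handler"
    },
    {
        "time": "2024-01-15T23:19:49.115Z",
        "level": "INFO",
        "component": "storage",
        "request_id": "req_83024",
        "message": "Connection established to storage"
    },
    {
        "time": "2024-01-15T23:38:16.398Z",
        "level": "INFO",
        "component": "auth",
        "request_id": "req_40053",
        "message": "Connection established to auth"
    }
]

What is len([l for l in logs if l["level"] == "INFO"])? 2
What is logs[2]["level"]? "CRITICAL"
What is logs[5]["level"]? "INFO"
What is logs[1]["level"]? "CRITICAL"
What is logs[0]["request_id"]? "req_81096"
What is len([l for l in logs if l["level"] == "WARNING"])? 0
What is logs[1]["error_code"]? 449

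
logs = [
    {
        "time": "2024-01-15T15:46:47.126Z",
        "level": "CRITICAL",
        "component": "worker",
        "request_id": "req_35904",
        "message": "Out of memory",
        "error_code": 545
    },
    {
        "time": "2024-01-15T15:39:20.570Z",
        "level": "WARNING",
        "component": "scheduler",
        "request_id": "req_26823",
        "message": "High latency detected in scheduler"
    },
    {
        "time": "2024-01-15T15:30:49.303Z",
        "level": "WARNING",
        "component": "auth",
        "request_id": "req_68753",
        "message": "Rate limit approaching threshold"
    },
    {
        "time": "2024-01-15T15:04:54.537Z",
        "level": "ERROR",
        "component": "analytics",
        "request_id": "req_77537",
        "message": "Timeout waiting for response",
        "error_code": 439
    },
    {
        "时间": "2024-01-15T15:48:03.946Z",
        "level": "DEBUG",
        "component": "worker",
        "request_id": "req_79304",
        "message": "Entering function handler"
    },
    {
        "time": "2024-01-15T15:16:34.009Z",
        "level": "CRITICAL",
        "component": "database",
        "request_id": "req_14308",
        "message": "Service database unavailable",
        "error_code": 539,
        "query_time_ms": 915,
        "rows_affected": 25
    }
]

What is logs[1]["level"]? "WARNING"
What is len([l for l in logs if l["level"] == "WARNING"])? 2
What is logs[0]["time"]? "2024-01-15T15:46:47.126Z"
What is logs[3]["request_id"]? "req_77537"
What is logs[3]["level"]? "ERROR"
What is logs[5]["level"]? "CRITICAL"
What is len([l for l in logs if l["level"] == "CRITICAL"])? 2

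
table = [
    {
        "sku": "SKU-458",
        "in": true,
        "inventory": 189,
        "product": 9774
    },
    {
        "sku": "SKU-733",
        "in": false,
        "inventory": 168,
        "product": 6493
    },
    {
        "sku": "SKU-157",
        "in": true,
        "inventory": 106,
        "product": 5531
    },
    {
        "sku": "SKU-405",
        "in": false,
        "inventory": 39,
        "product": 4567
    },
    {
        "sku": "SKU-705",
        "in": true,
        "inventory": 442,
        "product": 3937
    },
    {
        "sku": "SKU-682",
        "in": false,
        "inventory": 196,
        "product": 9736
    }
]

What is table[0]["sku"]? "SKU-458"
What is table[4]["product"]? 3937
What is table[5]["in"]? False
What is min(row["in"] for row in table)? False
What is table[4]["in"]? True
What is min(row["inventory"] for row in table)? 39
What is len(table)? 6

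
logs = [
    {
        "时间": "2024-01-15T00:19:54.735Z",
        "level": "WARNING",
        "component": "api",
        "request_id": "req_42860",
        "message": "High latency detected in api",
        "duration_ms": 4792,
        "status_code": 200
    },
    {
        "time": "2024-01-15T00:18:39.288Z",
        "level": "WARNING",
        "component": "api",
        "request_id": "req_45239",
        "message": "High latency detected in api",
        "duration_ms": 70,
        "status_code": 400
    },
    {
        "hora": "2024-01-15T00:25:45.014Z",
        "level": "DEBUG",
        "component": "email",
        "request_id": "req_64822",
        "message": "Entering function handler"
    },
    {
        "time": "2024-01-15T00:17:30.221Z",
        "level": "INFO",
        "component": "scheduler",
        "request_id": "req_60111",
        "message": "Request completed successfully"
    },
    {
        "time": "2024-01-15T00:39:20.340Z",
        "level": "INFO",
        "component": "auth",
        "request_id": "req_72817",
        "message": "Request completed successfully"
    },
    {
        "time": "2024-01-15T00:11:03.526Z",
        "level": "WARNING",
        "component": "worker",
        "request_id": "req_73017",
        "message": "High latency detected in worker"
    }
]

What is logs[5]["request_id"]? "req_73017"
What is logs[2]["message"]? "Entering function handler"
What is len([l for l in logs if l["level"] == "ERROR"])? 0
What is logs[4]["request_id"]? "req_72817"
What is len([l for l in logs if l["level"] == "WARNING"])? 3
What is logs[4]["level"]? "INFO"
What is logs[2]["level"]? "DEBUG"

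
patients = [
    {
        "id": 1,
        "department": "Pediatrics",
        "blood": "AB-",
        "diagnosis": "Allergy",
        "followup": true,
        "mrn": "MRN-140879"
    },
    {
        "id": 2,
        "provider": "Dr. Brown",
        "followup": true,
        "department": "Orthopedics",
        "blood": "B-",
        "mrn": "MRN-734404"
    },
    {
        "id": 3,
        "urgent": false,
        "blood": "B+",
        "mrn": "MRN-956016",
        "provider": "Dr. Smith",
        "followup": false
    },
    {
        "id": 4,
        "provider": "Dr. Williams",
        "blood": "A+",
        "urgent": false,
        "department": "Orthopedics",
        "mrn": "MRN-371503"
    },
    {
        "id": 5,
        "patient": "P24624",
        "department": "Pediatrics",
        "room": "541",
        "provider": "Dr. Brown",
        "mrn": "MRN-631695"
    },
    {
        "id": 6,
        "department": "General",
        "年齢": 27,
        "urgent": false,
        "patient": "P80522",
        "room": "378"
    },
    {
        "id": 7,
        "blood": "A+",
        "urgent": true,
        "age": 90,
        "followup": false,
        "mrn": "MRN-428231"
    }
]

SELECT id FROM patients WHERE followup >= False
[1, 2, 3, 7]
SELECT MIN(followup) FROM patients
False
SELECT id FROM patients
[1, 2, 3, 4, 5, 6, 7]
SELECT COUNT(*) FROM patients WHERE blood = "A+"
2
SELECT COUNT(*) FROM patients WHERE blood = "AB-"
1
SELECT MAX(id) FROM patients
7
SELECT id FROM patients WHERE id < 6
[1, 2, 3, 4, 5]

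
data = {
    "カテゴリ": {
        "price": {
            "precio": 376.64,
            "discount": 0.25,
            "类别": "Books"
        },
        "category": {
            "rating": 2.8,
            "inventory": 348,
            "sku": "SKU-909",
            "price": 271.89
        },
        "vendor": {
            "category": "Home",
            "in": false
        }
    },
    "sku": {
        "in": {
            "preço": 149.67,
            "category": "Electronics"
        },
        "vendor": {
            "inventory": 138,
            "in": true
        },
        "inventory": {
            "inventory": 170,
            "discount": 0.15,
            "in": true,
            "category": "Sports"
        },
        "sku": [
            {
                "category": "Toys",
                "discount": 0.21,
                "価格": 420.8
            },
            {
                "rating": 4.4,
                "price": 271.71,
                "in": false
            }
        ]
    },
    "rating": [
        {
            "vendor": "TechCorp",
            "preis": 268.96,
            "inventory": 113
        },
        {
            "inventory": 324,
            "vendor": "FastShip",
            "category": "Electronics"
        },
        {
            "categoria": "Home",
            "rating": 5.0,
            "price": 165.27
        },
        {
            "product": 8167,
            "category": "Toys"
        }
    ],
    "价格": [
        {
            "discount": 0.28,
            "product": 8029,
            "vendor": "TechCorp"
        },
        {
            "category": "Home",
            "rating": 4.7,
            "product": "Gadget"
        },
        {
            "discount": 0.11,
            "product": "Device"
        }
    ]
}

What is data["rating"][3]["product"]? 8167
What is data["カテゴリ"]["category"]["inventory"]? 348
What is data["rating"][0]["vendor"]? "TechCorp"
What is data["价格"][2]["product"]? "Device"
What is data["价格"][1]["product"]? "Gadget"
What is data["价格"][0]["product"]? 8029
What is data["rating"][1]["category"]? "Electronics"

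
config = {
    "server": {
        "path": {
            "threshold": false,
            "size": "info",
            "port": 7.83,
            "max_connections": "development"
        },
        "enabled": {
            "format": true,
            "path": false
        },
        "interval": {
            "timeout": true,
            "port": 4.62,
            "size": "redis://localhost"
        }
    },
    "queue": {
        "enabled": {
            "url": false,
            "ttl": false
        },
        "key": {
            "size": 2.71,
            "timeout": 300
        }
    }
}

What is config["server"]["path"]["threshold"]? False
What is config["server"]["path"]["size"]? "info"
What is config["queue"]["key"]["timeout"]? 300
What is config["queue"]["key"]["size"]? 2.71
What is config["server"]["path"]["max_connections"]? "development"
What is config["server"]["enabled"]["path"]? False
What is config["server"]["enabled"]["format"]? True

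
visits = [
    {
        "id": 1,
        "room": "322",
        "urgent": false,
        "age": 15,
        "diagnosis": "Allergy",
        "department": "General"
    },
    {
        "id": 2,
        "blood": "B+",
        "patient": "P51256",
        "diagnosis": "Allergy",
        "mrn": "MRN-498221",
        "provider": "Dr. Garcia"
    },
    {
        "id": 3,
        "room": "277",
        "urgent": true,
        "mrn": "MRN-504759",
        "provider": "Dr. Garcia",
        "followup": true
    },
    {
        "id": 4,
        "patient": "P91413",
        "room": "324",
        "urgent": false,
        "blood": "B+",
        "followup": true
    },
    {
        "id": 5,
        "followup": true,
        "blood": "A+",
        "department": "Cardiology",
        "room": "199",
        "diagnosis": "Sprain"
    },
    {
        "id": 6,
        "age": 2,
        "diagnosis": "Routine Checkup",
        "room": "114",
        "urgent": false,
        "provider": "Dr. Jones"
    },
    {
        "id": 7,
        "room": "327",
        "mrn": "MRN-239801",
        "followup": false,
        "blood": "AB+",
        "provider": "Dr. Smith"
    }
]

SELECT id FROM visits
[1, 2, 3, 4, 5, 6, 7]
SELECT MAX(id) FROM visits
7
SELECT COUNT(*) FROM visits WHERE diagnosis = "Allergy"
2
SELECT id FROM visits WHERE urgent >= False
[1, 3, 4, 6]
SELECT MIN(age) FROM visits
2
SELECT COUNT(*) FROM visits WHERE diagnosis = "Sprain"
1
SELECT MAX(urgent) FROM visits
True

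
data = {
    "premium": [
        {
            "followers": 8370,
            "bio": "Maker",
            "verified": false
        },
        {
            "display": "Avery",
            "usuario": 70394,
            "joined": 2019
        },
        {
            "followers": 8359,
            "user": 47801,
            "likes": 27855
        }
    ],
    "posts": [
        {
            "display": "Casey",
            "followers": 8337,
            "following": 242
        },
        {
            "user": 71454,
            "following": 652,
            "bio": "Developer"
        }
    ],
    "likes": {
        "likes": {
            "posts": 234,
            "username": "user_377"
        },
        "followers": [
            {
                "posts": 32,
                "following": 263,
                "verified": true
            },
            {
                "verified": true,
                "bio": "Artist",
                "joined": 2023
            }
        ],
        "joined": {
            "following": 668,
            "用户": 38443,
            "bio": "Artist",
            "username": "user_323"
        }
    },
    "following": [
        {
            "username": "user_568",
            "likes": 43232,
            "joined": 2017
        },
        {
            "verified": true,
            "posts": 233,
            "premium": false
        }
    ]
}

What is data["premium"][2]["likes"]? 27855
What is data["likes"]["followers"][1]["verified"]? True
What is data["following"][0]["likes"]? 43232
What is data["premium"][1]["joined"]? 2019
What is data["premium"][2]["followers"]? 8359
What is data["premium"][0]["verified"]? False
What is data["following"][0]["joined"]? 2017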